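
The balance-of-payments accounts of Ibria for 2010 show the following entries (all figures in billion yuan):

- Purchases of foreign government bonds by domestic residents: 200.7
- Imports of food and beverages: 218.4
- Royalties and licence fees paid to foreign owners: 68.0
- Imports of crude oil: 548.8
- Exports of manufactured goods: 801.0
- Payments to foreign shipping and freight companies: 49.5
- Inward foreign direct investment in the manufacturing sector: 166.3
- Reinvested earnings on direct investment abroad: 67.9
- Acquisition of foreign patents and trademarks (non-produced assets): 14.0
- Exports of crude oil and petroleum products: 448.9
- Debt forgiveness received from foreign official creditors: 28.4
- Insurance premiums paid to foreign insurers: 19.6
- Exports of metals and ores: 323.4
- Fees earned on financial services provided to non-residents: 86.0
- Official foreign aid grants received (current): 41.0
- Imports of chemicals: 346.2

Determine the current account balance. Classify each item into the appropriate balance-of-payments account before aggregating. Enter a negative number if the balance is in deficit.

Goods: -218.4 + 448.9 + 323.4 + 801.0 - 548.8 - 346.2 = 459.9
Services: -68.0 + 86.0 - 49.5 - 19.6 = -51.1
Primary income: 67.9
Secondary income: 41.0
Current account = 459.9 + (-51.1) + 67.9 + 41.0 = 517.7
(Excluded from the current account — financial account: purchases of foreign government bonds by domestic residents 200.7, inward foreign direct investment in the manufacturing sector 166.3; capital account: acquisition of foreign patents and trademarks (non-produced assets) 14.0, debt forgiveness received from foreign official creditors 28.4.)

517.7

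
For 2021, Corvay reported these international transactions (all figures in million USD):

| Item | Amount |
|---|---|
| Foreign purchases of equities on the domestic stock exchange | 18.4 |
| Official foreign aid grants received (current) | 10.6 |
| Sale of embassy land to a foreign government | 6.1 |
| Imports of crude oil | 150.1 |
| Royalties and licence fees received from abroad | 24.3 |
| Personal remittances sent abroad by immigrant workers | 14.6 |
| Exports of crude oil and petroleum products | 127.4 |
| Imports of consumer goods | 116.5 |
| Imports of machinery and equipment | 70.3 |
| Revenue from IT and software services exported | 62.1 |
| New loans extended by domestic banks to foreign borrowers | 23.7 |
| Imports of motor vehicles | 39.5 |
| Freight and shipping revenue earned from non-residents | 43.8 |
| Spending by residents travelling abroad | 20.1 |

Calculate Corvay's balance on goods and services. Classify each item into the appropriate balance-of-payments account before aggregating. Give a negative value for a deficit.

-138.9

Goods: -150.1 + 127.4 - 39.5 - 70.3 - 116.5 = -249.0
Services: 43.8 - 20.1 + 24.3 + 62.1 = 110.1
Trade balance = -249.0 + 110.1 = -138.9
(Excluded from the trade balance — financial account: foreign purchases of equities on the domestic stock exchange 18.4, new loans extended by domestic banks to foreign borrowers 23.7; secondary income: official foreign aid grants received (current) 10.6, personal remittances sent abroad by immigrant workers 14.6; capital account: sale of embassy land to a foreign government 6.1.)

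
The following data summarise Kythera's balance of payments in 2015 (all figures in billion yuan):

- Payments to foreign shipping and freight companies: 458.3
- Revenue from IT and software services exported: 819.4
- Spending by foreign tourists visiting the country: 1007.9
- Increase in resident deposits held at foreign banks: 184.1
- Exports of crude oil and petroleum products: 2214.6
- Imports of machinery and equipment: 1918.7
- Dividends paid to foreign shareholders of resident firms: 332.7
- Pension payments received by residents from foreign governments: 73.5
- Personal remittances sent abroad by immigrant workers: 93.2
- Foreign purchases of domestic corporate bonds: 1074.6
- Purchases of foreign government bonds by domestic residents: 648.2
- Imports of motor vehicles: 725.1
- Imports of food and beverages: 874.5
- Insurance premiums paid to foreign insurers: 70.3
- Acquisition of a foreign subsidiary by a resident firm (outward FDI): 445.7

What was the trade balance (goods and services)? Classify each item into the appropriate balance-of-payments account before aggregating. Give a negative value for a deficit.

-5.0

Goods: -725.1 - 1918.7 + 2214.6 - 874.5 = -1303.7
Services: -458.3 - 70.3 + 1007.9 + 819.4 = 1298.7
Trade balance = -1303.7 + 1298.7 = -5.0
(Excluded from the trade balance — financial account: increase in resident deposits held at foreign banks 184.1, foreign purchases of domestic corporate bonds 1074.6, purchases of foreign government bonds by domestic residents 648.2, acquisition of a foreign subsidiary by a resident firm (outward FDI) 445.7; primary income: dividends paid to foreign shareholders of resident firms 332.7; secondary income: pension payments received by residents from foreign governments 73.5, personal remittances sent abroad by immigrant workers 93.2.)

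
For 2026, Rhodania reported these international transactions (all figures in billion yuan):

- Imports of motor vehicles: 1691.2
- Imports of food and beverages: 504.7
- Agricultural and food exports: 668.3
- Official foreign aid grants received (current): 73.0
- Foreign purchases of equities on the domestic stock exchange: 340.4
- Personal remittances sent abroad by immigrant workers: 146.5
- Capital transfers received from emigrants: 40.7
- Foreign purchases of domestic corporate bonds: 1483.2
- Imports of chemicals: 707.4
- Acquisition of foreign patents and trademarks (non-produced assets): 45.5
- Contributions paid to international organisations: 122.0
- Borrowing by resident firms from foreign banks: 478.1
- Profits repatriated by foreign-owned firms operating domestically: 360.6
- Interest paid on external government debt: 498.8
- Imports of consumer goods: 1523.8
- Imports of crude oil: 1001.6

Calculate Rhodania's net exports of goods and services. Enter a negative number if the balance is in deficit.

-4760.4

Goods: -1523.8 - 1691.2 - 1001.6 + 668.3 - 707.4 - 504.7 = -4760.4
Trade balance = -4760.4 + 0.0 = -4760.4
(Excluded from the trade balance — secondary income: official foreign aid grants received (current) 73.0, personal remittances sent abroad by immigrant workers 146.5, contributions paid to international organisations 122.0; financial account: foreign purchases of equities on the domestic stock exchange 340.4, foreign purchases of domestic corporate bonds 1483.2, borrowing by resident firms from foreign banks 478.1; capital account: capital transfers received from emigrants 40.7, acquisition of foreign patents and trademarks (non-produced assets) 45.5; primary income: profits repatriated by foreign-owned firms operating domestically 360.6, interest paid on external government debt 498.8.)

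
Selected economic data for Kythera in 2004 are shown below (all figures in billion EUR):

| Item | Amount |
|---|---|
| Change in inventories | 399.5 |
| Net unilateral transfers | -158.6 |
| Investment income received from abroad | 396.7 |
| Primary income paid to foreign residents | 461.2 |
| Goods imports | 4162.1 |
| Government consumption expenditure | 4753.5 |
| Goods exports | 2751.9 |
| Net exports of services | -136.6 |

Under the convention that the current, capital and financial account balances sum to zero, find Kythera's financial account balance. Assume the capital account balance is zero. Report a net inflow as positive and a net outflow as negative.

Goods balance = 2751.9 - 4162.1 = -1410.2
Services balance = -136.6
Trade balance (goods + services) = -1410.2 + (-136.6) = -1546.8
Net primary income = 396.7 - 461.2 = -64.5
Net secondary income = -158.6
Current account = -1546.8 + (-64.5) + (-158.6) = -1769.9
Financial account = -(-1769.9) = 1769.9

1769.9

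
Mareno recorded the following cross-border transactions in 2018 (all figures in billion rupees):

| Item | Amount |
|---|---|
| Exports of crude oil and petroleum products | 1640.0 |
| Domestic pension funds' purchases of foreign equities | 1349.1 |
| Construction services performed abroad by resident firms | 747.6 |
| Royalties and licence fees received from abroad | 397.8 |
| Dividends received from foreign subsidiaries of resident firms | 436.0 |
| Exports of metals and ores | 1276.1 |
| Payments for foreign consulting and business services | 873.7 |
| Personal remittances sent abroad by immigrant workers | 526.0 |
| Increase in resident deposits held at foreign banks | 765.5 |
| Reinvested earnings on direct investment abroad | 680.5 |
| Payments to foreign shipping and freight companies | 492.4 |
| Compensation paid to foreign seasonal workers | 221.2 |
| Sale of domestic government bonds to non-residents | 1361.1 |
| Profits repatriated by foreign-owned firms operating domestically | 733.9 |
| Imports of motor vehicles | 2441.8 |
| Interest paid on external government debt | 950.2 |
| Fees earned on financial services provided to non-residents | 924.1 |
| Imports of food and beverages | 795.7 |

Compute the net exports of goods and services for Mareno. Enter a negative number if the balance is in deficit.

Goods: -2441.8 - 795.7 + 1276.1 + 1640.0 = -321.4
Services: 397.8 + 747.6 + 924.1 - 873.7 - 492.4 = 703.4
Trade balance = -321.4 + 703.4 = 382.0
(Excluded from the trade balance — financial account: domestic pension funds' purchases of foreign equities 1349.1, increase in resident deposits held at foreign banks 765.5, sale of domestic government bonds to non-residents 1361.1; primary income: dividends received from foreign subsidiaries of resident firms 436.0, reinvested earnings on direct investment abroad 680.5, compensation paid to foreign seasonal workers 221.2, profits repatriated by foreign-owned firms operating domestically 733.9, interest paid on external government debt 950.2; secondary income: personal remittances sent abroad by immigrant workers 526.0.)

382.0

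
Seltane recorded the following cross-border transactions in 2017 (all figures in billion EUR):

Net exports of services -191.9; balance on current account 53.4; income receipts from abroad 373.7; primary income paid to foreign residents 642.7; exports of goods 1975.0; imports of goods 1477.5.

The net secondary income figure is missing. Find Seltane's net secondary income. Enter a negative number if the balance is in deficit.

Current account = goods balance + services balance + net primary income + net secondary income
Sum of the known components = 36.6
Net secondary income = CA - (known components) = 53.4 - 36.6 = 16.8

16.8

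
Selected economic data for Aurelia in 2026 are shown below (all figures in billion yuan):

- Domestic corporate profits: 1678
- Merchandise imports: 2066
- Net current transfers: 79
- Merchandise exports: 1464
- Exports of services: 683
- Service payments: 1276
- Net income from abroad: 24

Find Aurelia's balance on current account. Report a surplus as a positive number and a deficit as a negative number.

Goods balance = 1464 - 2066 = -602
Services balance = 683 - 1276 = -593
Trade balance (goods + services) = -602 + (-593) = -1195
Net primary income = 24
Net secondary income = 79
Current account = -1195 + 24 + 79 = -1092

-1092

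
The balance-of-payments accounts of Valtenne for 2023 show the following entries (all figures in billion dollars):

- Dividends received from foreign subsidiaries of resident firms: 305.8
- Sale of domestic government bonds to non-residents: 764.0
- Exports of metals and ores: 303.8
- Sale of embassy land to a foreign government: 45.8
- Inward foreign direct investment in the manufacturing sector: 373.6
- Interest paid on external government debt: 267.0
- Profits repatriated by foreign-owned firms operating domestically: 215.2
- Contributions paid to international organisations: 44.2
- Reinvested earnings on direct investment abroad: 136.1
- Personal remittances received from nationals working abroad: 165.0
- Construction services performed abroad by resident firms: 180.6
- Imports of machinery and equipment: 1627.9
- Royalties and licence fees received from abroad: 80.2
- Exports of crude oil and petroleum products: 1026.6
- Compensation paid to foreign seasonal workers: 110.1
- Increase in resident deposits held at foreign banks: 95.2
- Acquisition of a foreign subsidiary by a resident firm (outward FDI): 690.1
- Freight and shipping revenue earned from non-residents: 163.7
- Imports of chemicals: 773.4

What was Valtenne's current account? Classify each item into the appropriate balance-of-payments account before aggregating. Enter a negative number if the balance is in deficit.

Goods: 1026.6 + 303.8 - 1627.9 - 773.4 = -1070.9
Services: 163.7 + 180.6 + 80.2 = 424.5
Primary income: -110.1 - 215.2 + 305.8 - 267.0 + 136.1 = -150.4
Secondary income: -44.2 + 165.0 = 120.8
Current account = (-1070.9) + 424.5 + (-150.4) + 120.8 = -676.0
(Excluded from the current account — financial account: sale of domestic government bonds to non-residents 764.0, inward foreign direct investment in the manufacturing sector 373.6, increase in resident deposits held at foreign banks 95.2, acquisition of a foreign subsidiary by a resident firm (outward FDI) 690.1; capital account: sale of embassy land to a foreign government 45.8.)

-676.0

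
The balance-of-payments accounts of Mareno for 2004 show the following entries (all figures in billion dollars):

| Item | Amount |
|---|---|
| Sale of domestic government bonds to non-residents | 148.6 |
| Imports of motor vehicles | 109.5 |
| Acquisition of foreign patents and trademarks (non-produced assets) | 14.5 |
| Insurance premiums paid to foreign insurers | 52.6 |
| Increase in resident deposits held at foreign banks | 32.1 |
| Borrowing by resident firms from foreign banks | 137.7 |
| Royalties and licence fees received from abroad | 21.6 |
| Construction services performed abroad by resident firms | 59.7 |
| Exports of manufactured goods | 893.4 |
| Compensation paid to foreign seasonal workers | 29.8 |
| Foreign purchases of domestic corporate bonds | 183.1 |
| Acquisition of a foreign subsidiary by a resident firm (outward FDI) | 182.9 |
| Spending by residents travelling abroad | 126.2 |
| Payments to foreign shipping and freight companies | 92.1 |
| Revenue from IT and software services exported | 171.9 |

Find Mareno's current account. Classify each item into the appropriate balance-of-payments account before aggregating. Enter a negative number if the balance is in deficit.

736.4

Goods: -109.5 + 893.4 = 783.9
Services: -126.2 + 171.9 + 59.7 - 52.6 - 92.1 + 21.6 = -17.7
Primary income: -29.8
Current account = 783.9 + (-17.7) + (-29.8) = 736.4
(Excluded from the current account — financial account: sale of domestic government bonds to non-residents 148.6, increase in resident deposits held at foreign banks 32.1, borrowing by resident firms from foreign banks 137.7, foreign purchases of domestic corporate bonds 183.1, acquisition of a foreign subsidiary by a resident firm (outward FDI) 182.9; capital account: acquisition of foreign patents and trademarks (non-produced assets) 14.5.)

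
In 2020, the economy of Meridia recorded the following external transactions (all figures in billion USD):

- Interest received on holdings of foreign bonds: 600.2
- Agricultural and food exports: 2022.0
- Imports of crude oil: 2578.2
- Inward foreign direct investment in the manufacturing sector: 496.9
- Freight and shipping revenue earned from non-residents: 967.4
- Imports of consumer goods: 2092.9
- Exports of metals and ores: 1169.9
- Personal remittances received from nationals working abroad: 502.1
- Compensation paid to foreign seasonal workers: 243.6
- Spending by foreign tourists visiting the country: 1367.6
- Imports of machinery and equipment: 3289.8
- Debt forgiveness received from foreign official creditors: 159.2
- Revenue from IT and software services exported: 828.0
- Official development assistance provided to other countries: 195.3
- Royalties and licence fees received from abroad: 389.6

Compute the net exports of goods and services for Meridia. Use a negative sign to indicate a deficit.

Goods: -2578.2 - 3289.8 - 2092.9 + 2022.0 + 1169.9 = -4769.0
Services: 967.4 + 1367.6 + 389.6 + 828.0 = 3552.6
Trade balance = -4769.0 + 3552.6 = -1216.4
(Excluded from the trade balance — primary income: interest received on holdings of foreign bonds 600.2, compensation paid to foreign seasonal workers 243.6; financial account: inward foreign direct investment in the manufacturing sector 496.9; secondary income: personal remittances received from nationals working abroad 502.1, official development assistance provided to other countries 195.3; capital account: debt forgiveness received from foreign official creditors 159.2.)

-1216.4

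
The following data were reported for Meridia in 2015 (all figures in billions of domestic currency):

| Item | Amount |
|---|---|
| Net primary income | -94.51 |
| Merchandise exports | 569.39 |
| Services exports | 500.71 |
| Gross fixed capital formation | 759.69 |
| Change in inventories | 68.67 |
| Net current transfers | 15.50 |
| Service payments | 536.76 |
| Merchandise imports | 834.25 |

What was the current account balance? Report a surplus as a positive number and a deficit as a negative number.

Goods balance = 569.39 - 834.25 = -264.86
Services balance = 500.71 - 536.76 = -36.05
Trade balance (goods + services) = -264.86 + (-36.05) = -300.91
Net primary income = -94.51
Net secondary income = 15.50
Current account = -300.91 + (-94.51) + 15.50 = -379.92

-379.92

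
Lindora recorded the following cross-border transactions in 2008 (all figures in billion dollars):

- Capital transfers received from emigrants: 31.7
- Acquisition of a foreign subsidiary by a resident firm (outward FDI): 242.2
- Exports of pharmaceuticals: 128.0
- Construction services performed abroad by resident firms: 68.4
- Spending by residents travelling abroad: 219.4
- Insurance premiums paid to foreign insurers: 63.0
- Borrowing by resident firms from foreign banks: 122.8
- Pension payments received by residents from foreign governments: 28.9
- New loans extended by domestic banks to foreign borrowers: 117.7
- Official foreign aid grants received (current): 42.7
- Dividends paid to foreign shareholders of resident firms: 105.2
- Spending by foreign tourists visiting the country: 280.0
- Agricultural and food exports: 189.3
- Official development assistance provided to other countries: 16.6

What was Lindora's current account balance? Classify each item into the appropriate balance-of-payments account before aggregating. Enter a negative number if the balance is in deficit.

Goods: 189.3 + 128.0 = 317.3
Services: 68.4 - 63.0 - 219.4 + 280.0 = 66.0
Primary income: -105.2
Secondary income: 42.7 - 16.6 + 28.9 = 55.0
Current account = 317.3 + 66.0 + (-105.2) + 55.0 = 333.1
(Excluded from the current account — capital account: capital transfers received from emigrants 31.7; financial account: acquisition of a foreign subsidiary by a resident firm (outward FDI) 242.2, borrowing by resident firms from foreign banks 122.8, new loans extended by domestic banks to foreign borrowers 117.7.)

333.1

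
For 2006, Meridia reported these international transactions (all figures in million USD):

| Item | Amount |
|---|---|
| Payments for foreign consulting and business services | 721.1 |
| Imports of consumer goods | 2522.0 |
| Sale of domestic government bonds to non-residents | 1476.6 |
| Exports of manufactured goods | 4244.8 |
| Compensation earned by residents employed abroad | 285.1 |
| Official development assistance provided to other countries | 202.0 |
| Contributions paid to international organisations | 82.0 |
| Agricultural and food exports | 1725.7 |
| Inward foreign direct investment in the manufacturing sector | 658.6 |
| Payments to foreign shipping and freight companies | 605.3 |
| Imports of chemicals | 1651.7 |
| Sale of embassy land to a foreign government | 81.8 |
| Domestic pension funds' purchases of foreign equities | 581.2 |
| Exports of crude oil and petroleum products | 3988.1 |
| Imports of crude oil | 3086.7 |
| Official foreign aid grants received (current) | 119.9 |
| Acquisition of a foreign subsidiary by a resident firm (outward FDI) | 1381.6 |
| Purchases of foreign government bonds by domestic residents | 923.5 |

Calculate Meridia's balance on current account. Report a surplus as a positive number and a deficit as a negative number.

1492.8

Goods: 3988.1 + 4244.8 - 2522.0 - 3086.7 - 1651.7 + 1725.7 = 2698.2
Services: -721.1 - 605.3 = -1326.4
Primary income: 285.1
Secondary income: -202.0 - 82.0 + 119.9 = -164.1
Current account = 2698.2 + (-1326.4) + 285.1 + (-164.1) = 1492.8
(Excluded from the current account — financial account: sale of domestic government bonds to non-residents 1476.6, inward foreign direct investment in the manufacturing sector 658.6, domestic pension funds' purchases of foreign equities 581.2, acquisition of a foreign subsidiary by a resident firm (outward FDI) 1381.6, purchases of foreign government bonds by domestic residents 923.5; capital account: sale of embassy land to a foreign government 81.8.)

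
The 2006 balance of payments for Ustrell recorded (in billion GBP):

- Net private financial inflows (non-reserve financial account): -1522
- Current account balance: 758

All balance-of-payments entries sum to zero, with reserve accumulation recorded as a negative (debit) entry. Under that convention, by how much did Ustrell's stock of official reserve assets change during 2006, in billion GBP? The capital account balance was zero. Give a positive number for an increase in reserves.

Official reserve transactions balance = -(758 + (-1522)) = 764
An accumulation of reserves is recorded as a debit (negative entry), so the change in the stock of reserves is the negative of that balance.
Change in official reserves = -(764) = -764

-764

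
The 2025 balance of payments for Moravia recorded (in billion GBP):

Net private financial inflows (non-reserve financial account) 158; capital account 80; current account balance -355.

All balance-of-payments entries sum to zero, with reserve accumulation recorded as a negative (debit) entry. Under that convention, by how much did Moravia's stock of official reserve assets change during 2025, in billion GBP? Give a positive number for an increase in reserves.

Official reserve transactions balance = -((-355) + 80 + 158) = 117
An accumulation of reserves is recorded as a debit (negative entry), so the change in the stock of reserves is the negative of that balance.
Change in official reserves = -(117) = -117

-117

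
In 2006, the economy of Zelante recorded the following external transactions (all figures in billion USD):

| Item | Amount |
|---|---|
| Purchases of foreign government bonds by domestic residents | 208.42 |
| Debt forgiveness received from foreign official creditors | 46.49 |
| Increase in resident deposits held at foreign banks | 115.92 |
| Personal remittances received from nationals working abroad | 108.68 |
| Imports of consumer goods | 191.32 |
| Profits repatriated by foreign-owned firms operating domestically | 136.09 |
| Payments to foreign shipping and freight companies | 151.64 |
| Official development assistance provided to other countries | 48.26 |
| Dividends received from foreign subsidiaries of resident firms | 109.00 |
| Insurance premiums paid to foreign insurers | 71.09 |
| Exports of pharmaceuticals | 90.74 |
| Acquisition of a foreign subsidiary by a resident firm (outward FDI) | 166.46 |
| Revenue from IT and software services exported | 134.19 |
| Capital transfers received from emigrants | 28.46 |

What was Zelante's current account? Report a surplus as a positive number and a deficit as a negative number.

-155.79

Goods: -191.32 + 90.74 = -100.58
Services: -151.64 - 71.09 + 134.19 = -88.54
Primary income: -136.09 + 109.00 = -27.09
Secondary income: -48.26 + 108.68 = 60.42
Current account = (-100.58) + (-88.54) + (-27.09) + 60.42 = -155.79
(Excluded from the current account — financial account: purchases of foreign government bonds by domestic residents 208.42, increase in resident deposits held at foreign banks 115.92, acquisition of a foreign subsidiary by a resident firm (outward FDI) 166.46; capital account: debt forgiveness received from foreign official creditors 46.49, capital transfers received from emigrants 28.46.)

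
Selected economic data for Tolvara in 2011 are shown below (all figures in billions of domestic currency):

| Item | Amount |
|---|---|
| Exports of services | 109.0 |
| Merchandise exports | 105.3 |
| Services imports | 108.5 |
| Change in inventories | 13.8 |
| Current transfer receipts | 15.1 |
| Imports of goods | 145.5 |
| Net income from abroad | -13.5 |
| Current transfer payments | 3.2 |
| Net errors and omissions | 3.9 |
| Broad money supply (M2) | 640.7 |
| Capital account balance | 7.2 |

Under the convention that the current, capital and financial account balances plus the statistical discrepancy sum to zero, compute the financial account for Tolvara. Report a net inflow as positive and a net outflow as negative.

30.2

Goods balance = 105.3 - 145.5 = -40.2
Services balance = 109.0 - 108.5 = 0.5
Trade balance (goods + services) = -40.2 + 0.5 = -39.7
Net primary income = -13.5
Net secondary income = 15.1 - 3.2 = 11.9
Current account = -39.7 + (-13.5) + 11.9 = -41.3
Financial account = -(-41.3 + 7.2 + 3.9) = 30.2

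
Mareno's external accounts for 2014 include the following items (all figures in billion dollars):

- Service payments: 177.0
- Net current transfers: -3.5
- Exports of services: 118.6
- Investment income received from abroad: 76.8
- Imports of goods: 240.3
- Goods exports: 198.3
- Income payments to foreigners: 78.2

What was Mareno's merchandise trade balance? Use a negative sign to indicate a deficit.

-42.0

Goods balance = 198.3 - 240.3 = -42.0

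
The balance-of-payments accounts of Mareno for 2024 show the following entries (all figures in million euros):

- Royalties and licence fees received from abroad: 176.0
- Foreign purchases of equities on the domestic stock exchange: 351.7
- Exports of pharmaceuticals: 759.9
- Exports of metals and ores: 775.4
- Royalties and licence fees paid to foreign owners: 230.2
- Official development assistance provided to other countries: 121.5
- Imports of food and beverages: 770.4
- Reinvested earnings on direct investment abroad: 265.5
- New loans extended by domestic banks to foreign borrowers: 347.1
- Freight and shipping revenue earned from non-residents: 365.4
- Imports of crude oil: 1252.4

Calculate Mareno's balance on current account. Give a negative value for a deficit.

-32.3

Goods: 775.4 - 1252.4 - 770.4 + 759.9 = -487.5
Services: 176.0 - 230.2 + 365.4 = 311.2
Primary income: 265.5
Secondary income: -121.5
Current account = (-487.5) + 311.2 + 265.5 + (-121.5) = -32.3
(Excluded from the current account — financial account: foreign purchases of equities on the domestic stock exchange 351.7, new loans extended by domestic banks to foreign borrowers 347.1.)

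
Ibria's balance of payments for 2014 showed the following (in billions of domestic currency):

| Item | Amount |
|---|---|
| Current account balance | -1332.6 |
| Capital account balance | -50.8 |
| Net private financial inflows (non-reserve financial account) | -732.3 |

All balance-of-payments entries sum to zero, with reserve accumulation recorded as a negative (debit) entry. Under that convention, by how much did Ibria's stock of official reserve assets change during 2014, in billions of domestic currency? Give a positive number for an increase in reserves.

-2115.7

Official reserve transactions balance = -((-1332.6) + (-50.8) + (-732.3)) = 2115.7
An accumulation of reserves is recorded as a debit (negative entry), so the change in the stock of reserves is the negative of that balance.
Change in official reserves = -(2115.7) = -2115.7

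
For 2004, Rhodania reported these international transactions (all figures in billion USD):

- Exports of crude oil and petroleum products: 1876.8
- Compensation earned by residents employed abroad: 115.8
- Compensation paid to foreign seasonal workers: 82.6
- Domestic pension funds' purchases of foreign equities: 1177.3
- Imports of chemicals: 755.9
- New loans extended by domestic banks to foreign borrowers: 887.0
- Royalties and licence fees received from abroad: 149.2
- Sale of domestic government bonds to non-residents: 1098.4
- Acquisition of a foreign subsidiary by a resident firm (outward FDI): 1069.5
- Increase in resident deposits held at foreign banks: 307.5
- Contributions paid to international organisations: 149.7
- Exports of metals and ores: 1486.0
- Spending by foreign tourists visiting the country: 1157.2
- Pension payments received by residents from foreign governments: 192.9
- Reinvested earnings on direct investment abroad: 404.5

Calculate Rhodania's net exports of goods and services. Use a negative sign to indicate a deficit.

3913.3

Goods: -755.9 + 1486.0 + 1876.8 = 2606.9
Services: 149.2 + 1157.2 = 1306.4
Trade balance = 2606.9 + 1306.4 = 3913.3
(Excluded from the trade balance — primary income: compensation earned by residents employed abroad 115.8, compensation paid to foreign seasonal workers 82.6, reinvested earnings on direct investment abroad 404.5; financial account: domestic pension funds' purchases of foreign equities 1177.3, new loans extended by domestic banks to foreign borrowers 887.0, sale of domestic government bonds to non-residents 1098.4, acquisition of a foreign subsidiary by a resident firm (outward FDI) 1069.5, increase in resident deposits held at foreign banks 307.5; secondary income: contributions paid to international organisations 149.7, pension payments received by residents from foreign governments 192.9.)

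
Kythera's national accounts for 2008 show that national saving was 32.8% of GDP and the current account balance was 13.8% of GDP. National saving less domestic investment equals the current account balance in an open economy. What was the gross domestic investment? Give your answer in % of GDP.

S - I = CA (net lending to the rest of the world).
I = S - CA = 32.8 - 13.8 = 19.0

19.0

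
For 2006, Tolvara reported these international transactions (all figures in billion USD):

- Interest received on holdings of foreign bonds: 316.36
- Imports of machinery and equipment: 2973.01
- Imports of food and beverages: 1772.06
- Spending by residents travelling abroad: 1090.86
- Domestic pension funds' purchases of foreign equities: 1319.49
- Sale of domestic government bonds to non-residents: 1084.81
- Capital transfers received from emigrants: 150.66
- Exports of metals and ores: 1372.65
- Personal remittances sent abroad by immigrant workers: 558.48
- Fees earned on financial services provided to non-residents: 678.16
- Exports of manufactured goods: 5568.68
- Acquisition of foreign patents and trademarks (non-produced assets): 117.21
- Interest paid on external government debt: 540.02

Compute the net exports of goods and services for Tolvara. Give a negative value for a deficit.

Goods: 1372.65 - 2973.01 - 1772.06 + 5568.68 = 2196.26
Services: 678.16 - 1090.86 = -412.70
Trade balance = 2196.26 + (-412.70) = 1783.56
(Excluded from the trade balance — primary income: interest received on holdings of foreign bonds 316.36, interest paid on external government debt 540.02; financial account: domestic pension funds' purchases of foreign equities 1319.49, sale of domestic government bonds to non-residents 1084.81; capital account: capital transfers received from emigrants 150.66, acquisition of foreign patents and trademarks (non-produced assets) 117.21; secondary income: personal remittances sent abroad by immigrant workers 558.48.)

1783.56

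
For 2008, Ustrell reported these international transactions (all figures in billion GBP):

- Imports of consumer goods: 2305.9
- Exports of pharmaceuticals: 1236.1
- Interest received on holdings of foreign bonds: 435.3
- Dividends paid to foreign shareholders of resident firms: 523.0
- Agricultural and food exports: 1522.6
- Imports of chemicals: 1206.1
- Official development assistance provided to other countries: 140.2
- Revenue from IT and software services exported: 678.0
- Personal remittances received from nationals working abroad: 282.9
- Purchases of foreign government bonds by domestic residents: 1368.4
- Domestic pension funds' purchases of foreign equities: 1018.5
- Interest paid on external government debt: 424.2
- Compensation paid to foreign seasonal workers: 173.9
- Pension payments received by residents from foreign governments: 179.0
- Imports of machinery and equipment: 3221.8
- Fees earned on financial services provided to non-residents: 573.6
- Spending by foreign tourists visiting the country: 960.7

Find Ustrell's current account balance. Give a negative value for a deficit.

-2126.9

Goods: -1206.1 - 3221.8 - 2305.9 + 1522.6 + 1236.1 = -3975.1
Services: 678.0 + 960.7 + 573.6 = 2212.3
Primary income: -523.0 + 435.3 - 173.9 - 424.2 = -685.8
Secondary income: 282.9 + 179.0 - 140.2 = 321.7
Current account = (-3975.1) + 2212.3 + (-685.8) + 321.7 = -2126.9
(Excluded from the current account — financial account: purchases of foreign government bonds by domestic residents 1368.4, domestic pension funds' purchases of foreign equities 1018.5.)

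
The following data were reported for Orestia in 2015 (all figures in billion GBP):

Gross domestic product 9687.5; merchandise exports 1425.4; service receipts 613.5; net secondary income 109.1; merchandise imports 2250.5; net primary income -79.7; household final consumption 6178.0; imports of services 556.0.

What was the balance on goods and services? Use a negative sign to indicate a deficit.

-767.6

Goods balance = 1425.4 - 2250.5 = -825.1
Services balance = 613.5 - 556.0 = 57.5
Trade balance (goods + services) = -825.1 + 57.5 = -767.6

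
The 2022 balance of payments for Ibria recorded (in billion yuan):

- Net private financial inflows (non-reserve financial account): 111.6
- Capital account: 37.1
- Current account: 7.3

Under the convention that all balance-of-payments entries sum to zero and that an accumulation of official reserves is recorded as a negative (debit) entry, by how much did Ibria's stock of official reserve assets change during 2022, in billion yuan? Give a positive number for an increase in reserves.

156.0

Official reserve transactions balance = -(7.3 + 37.1 + 111.6) = -156.0
An accumulation of reserves is recorded as a debit (negative entry), so the change in the stock of reserves is the negative of that balance.
Change in official reserves = -(-156.0) = 156.0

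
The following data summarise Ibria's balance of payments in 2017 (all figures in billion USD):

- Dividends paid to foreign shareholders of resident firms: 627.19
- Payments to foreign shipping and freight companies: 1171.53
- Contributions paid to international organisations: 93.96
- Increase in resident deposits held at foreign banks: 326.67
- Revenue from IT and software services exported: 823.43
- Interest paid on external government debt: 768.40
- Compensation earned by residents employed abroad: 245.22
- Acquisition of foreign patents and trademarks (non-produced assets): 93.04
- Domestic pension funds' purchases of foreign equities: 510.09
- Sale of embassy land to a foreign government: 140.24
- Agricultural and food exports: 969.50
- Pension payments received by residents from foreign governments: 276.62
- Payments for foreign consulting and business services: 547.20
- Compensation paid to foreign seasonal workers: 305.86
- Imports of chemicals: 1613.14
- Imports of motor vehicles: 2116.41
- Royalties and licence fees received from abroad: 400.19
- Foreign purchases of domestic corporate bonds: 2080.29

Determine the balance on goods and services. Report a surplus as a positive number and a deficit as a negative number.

Goods: 969.50 - 1613.14 - 2116.41 = -2760.05
Services: -1171.53 + 400.19 - 547.20 + 823.43 = -495.11
Trade balance = -2760.05 + (-495.11) = -3255.16
(Excluded from the trade balance — primary income: dividends paid to foreign shareholders of resident firms 627.19, interest paid on external government debt 768.40, compensation earned by residents employed abroad 245.22, compensation paid to foreign seasonal workers 305.86; secondary income: contributions paid to international organisations 93.96, pension payments received by residents from foreign governments 276.62; financial account: increase in resident deposits held at foreign banks 326.67, domestic pension funds' purchases of foreign equities 510.09, foreign purchases of domestic corporate bonds 2080.29; capital account: acquisition of foreign patents and trademarks (non-produced assets) 93.04, sale of embassy land to a foreign government 140.24.)

-3255.16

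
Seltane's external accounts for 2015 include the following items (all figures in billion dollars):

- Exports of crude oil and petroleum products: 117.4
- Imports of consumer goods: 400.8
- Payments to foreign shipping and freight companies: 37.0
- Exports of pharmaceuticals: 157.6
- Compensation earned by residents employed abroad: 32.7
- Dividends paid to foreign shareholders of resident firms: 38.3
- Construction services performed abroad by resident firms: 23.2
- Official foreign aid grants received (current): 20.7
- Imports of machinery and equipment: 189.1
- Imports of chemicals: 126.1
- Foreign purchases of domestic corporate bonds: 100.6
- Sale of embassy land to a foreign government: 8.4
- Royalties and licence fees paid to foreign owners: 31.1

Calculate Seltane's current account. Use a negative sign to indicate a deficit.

-470.8

Goods: -126.1 - 189.1 + 117.4 - 400.8 + 157.6 = -441.0
Services: -31.1 + 23.2 - 37.0 = -44.9
Primary income: 32.7 - 38.3 = -5.6
Secondary income: 20.7
Current account = (-441.0) + (-44.9) + (-5.6) + 20.7 = -470.8
(Excluded from the current account — financial account: foreign purchases of domestic corporate bonds 100.6; capital account: sale of embassy land to a foreign government 8.4.)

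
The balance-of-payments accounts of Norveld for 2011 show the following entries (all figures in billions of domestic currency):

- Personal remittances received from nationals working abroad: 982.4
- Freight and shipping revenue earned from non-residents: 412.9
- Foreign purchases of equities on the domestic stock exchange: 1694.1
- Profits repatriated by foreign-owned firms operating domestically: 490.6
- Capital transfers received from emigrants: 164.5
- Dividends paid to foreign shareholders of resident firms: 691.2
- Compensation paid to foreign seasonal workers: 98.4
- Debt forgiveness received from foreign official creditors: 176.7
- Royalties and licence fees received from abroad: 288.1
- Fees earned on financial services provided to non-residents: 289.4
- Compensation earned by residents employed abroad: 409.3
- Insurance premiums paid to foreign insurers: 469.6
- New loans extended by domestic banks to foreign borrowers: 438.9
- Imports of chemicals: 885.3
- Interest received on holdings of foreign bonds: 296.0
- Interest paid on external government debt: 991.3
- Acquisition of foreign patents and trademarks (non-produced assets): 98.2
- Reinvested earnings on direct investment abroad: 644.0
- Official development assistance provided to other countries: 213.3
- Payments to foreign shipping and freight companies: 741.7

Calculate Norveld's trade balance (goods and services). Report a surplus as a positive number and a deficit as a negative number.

Goods: -885.3
Services: 289.4 + 412.9 + 288.1 - 469.6 - 741.7 = -220.9
Trade balance = -885.3 + (-220.9) = -1106.2
(Excluded from the trade balance — secondary income: personal remittances received from nationals working abroad 982.4, official development assistance provided to other countries 213.3; financial account: foreign purchases of equities on the domestic stock exchange 1694.1, new loans extended by domestic banks to foreign borrowers 438.9; primary income: profits repatriated by foreign-owned firms operating domestically 490.6, dividends paid to foreign shareholders of resident firms 691.2, compensation paid to foreign seasonal workers 98.4, compensation earned by residents employed abroad 409.3, interest received on holdings of foreign bonds 296.0, interest paid on external government debt 991.3, reinvested earnings on direct investment abroad 644.0; capital account: capital transfers received from emigrants 164.5, debt forgiveness received from foreign official creditors 176.7, acquisition of foreign patents and trademarks (non-produced assets) 98.2.)

-1106.2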